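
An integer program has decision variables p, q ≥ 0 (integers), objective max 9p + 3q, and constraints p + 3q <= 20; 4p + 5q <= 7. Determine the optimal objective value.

The continuous relaxation peaks at (1.75, 0) with value 15.75; rounding to a feasible lattice point costs some objective.
(p,q)=(1,0): 1·1+3·0=1≤20, 4·1+5·0=4≤7, objective 9.
(p,q)=(0,1): 1·0+3·1=3≤20, 4·0+5·1=5≤7, objective 3.
(p,q)=(0,0): 1·0+3·0=0≤20, 4·0+5·0=0≤7, objective 0.
No feasible integer point exceeds 9.

9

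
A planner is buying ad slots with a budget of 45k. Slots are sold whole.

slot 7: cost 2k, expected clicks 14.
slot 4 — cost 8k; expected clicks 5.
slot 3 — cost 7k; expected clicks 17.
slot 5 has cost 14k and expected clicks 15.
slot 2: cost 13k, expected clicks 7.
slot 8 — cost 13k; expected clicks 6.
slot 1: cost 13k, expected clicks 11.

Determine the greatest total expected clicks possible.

62

Treat it as a binary knapsack problem.
Allowing fractional choices, the relaxed optimum would be about 62.5, but ad slots are indivisible.
slot 7 + slot 4 + slot 3 + slot 5 + slot 1: cost 2 + 8 + 7 + 14 + 13 = 44 ≤ 45, expected clicks 14 + 5 + 17 + 15 + 11 = 62.
slot 7 + slot 4 + slot 3 + slot 5 + slot 2: cost 2 + 8 + 7 + 14 + 13 = 44 ≤ 45, expected clicks 14 + 5 + 17 + 15 + 7 = 58.
Best is slot 7, slot 4, slot 3, slot 5, and slot 1 with total expected clicks 62.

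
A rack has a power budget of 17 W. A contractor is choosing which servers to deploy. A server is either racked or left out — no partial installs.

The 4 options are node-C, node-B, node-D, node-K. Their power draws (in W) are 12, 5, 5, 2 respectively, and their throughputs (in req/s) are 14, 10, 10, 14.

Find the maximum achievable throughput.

Allowing fractional choices, the relaxed optimum would be about 39.8, but servers are indivisible.
node-B + node-K: power draw 5 + 2 = 7 ≤ 17, throughput 10 + 14 = 24.
node-C + node-K: power draw 12 + 2 = 14 ≤ 17, throughput 14 + 14 = 28.
node-B + node-D + node-K: power draw 5 + 5 + 2 = 12 ≤ 17, throughput 10 + 10 + 14 = 34.
Best is node-B, node-D, and node-K with total throughput 34.

34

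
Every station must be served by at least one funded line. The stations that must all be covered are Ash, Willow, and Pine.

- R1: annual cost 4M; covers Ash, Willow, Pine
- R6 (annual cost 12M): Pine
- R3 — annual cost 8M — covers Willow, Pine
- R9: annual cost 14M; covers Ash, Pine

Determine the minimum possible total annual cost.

4

R1 alone covers Ash, Willow, Pine — every station.
Total annual cost: 4.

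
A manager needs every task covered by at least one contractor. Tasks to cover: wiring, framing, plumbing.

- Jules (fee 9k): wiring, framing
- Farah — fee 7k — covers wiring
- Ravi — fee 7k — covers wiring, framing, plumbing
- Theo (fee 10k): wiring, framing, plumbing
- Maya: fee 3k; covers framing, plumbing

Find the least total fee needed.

The greedy cost-per-new-task heuristic would pick Maya and Farah for 10, but a cheaper cover exists.
Ravi alone covers wiring, framing, plumbing — every task.
Total fee: 7.
No cover costs less than 7.

7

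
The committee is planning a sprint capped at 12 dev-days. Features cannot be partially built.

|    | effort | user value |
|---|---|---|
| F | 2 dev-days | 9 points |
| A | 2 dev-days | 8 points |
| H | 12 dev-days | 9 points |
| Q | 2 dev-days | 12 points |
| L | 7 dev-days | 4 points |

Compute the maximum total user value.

29

F + A + Q: effort 2 + 2 + 2 = 6 ≤ 12, user value 9 + 8 + 12 = 29.
A + Q + L: effort 2 + 2 + 7 = 11 ≤ 12, user value 8 + 12 + 4 = 24.
F + Q + L: effort 2 + 2 + 7 = 11 ≤ 12, user value 9 + 12 + 4 = 25.
Best is F, A, and Q with total user value 29.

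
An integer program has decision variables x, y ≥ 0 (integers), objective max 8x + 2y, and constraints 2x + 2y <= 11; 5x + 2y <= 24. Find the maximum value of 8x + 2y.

The continuous relaxation peaks at (4.8, 0) with value 38.40; rounding to a feasible lattice point costs some objective.
(x,y)=(4,1) is feasible, giving 34.
(x,y)=(4,0) is feasible, giving 32.
The best lattice point is (4,1), giving 34.

34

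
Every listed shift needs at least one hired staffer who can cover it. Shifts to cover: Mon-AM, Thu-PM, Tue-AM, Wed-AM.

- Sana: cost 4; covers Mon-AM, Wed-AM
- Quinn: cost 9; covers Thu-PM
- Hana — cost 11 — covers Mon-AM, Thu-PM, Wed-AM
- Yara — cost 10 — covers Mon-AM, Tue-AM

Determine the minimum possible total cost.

The greedy cost-per-new-shift heuristic would pick Sana, Quinn, and Yara for 23, but a cheaper cover exists.
Choose Hana and Yara: together they cover Mon-AM, Thu-PM, Tue-AM, Wed-AM — every shift.
Total cost: 11 + 10 = 21.
No cover costs less than 21.

21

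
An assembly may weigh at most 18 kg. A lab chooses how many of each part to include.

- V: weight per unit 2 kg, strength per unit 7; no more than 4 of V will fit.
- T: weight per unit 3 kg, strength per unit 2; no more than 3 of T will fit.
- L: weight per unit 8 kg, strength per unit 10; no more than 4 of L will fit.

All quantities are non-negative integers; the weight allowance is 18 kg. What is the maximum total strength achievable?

V has the best ratio (7/2); taking only V gives at most 4×7 = 28 (stopped by the supply cap of 4).
Mixing does better — 4×V and 1×L: weight 16 ≤ 18, strength 4·7 + 1·10 = 38.

38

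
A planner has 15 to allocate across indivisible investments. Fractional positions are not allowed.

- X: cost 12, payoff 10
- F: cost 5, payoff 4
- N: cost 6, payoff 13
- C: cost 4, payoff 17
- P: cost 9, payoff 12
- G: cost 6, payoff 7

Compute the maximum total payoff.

34

F + N + C: cost 5 + 6 + 4 = 15 ≤ 15, payoff 4 + 13 + 17 = 34.
N + C: cost 6 + 4 = 10 ≤ 15, payoff 13 + 17 = 30.
Best is F, N, and C with total payoff 34.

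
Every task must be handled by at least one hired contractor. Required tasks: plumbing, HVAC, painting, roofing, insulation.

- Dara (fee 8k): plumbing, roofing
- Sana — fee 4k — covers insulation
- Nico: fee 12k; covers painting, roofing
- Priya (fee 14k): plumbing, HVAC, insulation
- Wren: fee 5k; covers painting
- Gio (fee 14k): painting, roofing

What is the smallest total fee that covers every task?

26

Choose Nico and Priya: together they cover plumbing, HVAC, painting, roofing, insulation — every task.
Total fee: 12 + 14 = 26.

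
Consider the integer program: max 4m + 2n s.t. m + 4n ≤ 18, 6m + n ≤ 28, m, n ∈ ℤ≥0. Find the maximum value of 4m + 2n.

(m,n)=(4,3) is feasible, giving 22.
(m,n)=(4,2) is feasible, giving 20.
Maximum is 22 at (m,n)=(4,3).

22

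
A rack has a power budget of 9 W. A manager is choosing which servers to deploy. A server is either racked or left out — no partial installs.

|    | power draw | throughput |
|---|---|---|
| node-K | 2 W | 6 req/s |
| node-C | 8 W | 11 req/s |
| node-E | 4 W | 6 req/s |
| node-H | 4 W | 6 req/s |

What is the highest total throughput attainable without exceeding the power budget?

Take node-K and node-E: power draw 2 + 4 = 6 ≤ 9, throughput 6 + 6 = 12.
No feasible combination exceeds this.

12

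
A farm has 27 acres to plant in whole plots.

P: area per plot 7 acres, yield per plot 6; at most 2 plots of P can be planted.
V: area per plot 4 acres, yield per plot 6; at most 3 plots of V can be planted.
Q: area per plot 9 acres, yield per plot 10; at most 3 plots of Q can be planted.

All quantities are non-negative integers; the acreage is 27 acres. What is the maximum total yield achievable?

This is a bounded integer knapsack.
V has the best ratio (6/4); taking only V gives at most 3×6 = 18 (stopped by the supply cap of 3).
Mixing does better — 2×V and 2×Q: area 26 ≤ 27, yield 2·6 + 2·10 = 32.

32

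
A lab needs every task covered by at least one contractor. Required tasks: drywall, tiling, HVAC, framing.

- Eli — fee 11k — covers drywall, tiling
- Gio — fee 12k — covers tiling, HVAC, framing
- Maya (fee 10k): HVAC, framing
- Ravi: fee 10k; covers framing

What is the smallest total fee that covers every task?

21

The greedy cost-per-new-task heuristic would pick Gio and Eli for 23, but a cheaper cover exists.
Choose Eli and Maya: together they cover drywall, tiling, HVAC, framing — every task.
Total fee: 11 + 10 = 21.
No cover costs less than 21.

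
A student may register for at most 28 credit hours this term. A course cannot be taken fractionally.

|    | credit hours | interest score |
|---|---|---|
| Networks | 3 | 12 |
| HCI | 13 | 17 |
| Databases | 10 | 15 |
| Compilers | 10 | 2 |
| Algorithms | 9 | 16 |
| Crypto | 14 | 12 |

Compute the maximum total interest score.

Treat it as a binary knapsack problem.
Allowing fractional choices, the relaxed optimum would be about 50.8, but courses are indivisible.
Networks + HCI + Algorithms: credit hours 3 + 13 + 9 = 25 ≤ 28, interest score 12 + 17 + 16 = 45.
Networks + Databases + Algorithms: credit hours 3 + 10 + 9 = 22 ≤ 28, interest score 12 + 15 + 16 = 43.
Networks + HCI + Databases: credit hours 3 + 13 + 10 = 26 ≤ 28, interest score 12 + 17 + 15 = 44.
Best is Networks, HCI, and Algorithms with total interest score 45.

45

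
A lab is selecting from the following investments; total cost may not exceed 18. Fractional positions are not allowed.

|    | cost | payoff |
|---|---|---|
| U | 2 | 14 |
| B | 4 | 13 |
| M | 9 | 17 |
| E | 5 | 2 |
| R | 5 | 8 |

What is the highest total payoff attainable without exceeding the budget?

44

Allowing fractional choices, the relaxed optimum would be about 48.8, but investments are indivisible.
U + B + M: cost 2 + 4 + 9 = 15 ≤ 18, payoff 14 + 13 + 17 = 44.
U + M + R: cost 2 + 9 + 5 = 16 ≤ 18, payoff 14 + 17 + 8 = 39.
B + M + R: cost 4 + 9 + 5 = 18 ≤ 18, payoff 13 + 17 + 8 = 38.
Best is U, B, and M with total payoff 44.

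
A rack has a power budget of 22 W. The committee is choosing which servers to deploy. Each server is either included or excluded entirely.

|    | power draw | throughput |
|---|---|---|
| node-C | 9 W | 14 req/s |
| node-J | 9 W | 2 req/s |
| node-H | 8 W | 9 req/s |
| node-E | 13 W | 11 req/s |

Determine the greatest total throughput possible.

25

This is a 0-1 knapsack instance.
node-C + node-H: power draw 9 + 8 = 17 ≤ 22, throughput 14 + 9 = 23.
node-C + node-E: power draw 9 + 13 = 22 ≤ 22, throughput 14 + 11 = 25.
Best is node-C and node-E with total throughput 25.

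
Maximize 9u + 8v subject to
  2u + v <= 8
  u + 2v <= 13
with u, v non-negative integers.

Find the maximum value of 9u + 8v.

(u,v)=(1,6): 2·1+1·6=8≤8, 1·1+2·6=13≤13, objective 57.
(u,v)=(1,5): 2·1+1·5=7≤8, 1·1+2·5=11≤13, objective 49.
(u,v)=(0,6): 2·0+1·6=6≤8, 1·0+2·6=12≤13, objective 48.
(u,v)=(0,5): 2·0+1·5=5≤8, 1·0+2·5=10≤13, objective 40.
No feasible integer point exceeds 57.

57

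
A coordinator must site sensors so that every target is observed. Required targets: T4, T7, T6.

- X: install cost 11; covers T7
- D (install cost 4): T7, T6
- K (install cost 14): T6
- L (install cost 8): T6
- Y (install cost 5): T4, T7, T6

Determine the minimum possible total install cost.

5

This is a weighted set-cover instance.
Y alone covers T4, T7, T6 — every target.
Total install cost: 5.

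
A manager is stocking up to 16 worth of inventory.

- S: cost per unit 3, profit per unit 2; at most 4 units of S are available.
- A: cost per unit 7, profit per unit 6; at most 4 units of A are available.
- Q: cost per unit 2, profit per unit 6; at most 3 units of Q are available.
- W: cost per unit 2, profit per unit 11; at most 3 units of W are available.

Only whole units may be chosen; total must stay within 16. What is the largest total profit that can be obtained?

This is a bounded integer knapsack.
3×Q and 3×W: cost 12 ≤ 16, profit 3·6 + 3·11 = 51.
1×S, 3×Q, and 3×W: cost 15 ≤ 16, profit 1·2 + 3·6 + 3·11 = 53.
Best is 53.

53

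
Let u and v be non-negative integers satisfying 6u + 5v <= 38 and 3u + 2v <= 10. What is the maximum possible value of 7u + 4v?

22

Relaxing integrality, the LP optimum is 23.33 at (u,v) = (3.33, 0), which is not an integer point.
(u,v)=(2,2) is feasible, giving 22.
(u,v)=(3,0) is feasible, giving 21.
(u,v)=(1,3) is feasible, giving 19.
(u,v)=(2,1) is feasible, giving 18.
No feasible integer point exceeds 22.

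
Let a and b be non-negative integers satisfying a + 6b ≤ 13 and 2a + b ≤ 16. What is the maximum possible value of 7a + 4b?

56

Relaxing integrality, the LP optimum is 56.45 at (a,b) = (7.55, 0.909), which is not an integer point.
(a,b)=(8,0): 1·8+6·0=8≤13, 2·8+1·0=16≤16, objective 56.
(a,b)=(7,1): 1·7+6·1=13≤13, 2·7+1·1=15≤16, objective 53.
No feasible integer point exceeds 56.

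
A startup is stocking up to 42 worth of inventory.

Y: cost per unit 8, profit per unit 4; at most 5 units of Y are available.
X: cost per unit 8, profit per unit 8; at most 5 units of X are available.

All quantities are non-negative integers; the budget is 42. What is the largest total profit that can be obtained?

40

X has the best ratio (8/8); taking only X gives at most 5×8 = 40 (stopped by the cost limit).
Optimal: 5×X: cost 40 ≤ 42, profit 5·8 = 40.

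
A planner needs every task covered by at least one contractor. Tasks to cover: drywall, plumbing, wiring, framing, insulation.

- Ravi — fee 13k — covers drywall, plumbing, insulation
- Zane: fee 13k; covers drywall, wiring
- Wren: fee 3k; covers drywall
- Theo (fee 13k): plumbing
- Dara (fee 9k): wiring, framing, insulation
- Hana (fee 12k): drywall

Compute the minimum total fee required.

22

The greedy cost-per-new-task heuristic would pick Wren, Dara, and Ravi for 25, but a cheaper cover exists.
Choose Ravi and Dara: together they cover drywall, plumbing, wiring, framing, insulation — every task.
Total fee: 13 + 9 = 22.
No cover costs less than 22.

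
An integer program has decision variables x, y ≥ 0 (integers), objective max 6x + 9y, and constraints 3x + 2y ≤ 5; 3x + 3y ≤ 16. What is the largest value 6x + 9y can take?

18

The continuous relaxation peaks at (0, 2.5) with value 22.50; rounding to a feasible lattice point costs some objective.
(x,y)=(0,2): 3·0+2·2=4≤5, 3·0+3·2=6≤16, objective 18.
(x,y)=(1,1): 3·1+2·1=5≤5, 3·1+3·1=6≤16, objective 15.
(x,y)=(0,1): 3·0+2·1=2≤5, 3·0+3·1=3≤16, objective 9.
No feasible integer point exceeds 18.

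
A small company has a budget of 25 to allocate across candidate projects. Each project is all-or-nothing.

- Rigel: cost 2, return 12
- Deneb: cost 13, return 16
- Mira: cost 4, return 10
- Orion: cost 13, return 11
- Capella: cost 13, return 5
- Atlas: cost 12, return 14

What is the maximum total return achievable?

38

Treat it as a binary knapsack problem.
Rigel + Mira + Atlas: cost 2 + 4 + 12 = 18 ≤ 25, return 12 + 10 + 14 = 36.
Rigel + Mira + Orion: cost 2 + 4 + 13 = 19 ≤ 25, return 12 + 10 + 11 = 33.
Rigel + Deneb + Mira: cost 2 + 13 + 4 = 19 ≤ 25, return 12 + 16 + 10 = 38.
Best is Rigel, Deneb, and Mira with total return 38.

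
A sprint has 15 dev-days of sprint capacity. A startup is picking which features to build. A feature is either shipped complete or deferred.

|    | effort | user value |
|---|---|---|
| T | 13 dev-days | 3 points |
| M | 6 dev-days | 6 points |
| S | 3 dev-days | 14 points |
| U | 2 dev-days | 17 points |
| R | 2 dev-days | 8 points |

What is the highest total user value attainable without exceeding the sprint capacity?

45

This is an integer program with binary decision variables.
Allowing fractional choices, the relaxed optimum would be about 45.5, but features are indivisible.
S + U + R: effort 3 + 2 + 2 = 7 ≤ 15, user value 14 + 17 + 8 = 39.
M + S + U + R: effort 6 + 3 + 2 + 2 = 13 ≤ 15, user value 6 + 14 + 17 + 8 = 45.
M + S + U: effort 6 + 3 + 2 = 11 ≤ 15, user value 6 + 14 + 17 = 37.
Best is M, S, U, and R with total user value 45.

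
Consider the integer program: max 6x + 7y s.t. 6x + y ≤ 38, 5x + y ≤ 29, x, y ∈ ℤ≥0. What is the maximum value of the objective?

(x,y)=(0,29): 6·0+1·29=29≤38, 5·0+1·29=29≤29, objective 203.
(x,y)=(0,28): 6·0+1·28=28≤38, 5·0+1·28=28≤29, objective 196.
No feasible integer point exceeds 203.

203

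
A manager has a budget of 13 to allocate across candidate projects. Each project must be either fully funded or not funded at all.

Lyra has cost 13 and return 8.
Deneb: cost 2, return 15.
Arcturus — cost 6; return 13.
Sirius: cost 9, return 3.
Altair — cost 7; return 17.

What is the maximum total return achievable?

Allowing fractional choices, the relaxed optimum would be about 40.7, but projects are indivisible.
Deneb + Altair: cost 2 + 7 = 9 ≤ 13, return 15 + 17 = 32.
Arcturus + Altair: cost 6 + 7 = 13 ≤ 13, return 13 + 17 = 30.
Best is Deneb and Altair with total return 32.

32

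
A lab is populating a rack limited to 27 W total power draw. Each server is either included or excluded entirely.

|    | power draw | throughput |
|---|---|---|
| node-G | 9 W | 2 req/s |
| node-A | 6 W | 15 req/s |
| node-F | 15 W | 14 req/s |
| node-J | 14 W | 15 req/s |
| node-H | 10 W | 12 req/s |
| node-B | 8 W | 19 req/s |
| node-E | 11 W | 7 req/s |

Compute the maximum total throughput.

46

Take node-A, node-H, and node-B: power draw 6 + 10 + 8 = 24 ≤ 27, throughput 15 + 12 + 19 = 46.
No other feasible combination does better.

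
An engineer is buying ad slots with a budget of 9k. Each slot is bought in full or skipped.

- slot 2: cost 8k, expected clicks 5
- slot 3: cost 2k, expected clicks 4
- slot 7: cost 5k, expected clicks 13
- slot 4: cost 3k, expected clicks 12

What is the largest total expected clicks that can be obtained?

This is a 0-1 knapsack instance.
slot 7 + slot 4: cost 5 + 3 = 8 ≤ 9, expected clicks 13 + 12 = 25.
slot 3 + slot 4: cost 2 + 3 = 5 ≤ 9, expected clicks 4 + 12 = 16.
slot 3 + slot 7: cost 2 + 5 = 7 ≤ 9, expected clicks 4 + 13 = 17.
Best is slot 7 and slot 4 with total expected clicks 25.

25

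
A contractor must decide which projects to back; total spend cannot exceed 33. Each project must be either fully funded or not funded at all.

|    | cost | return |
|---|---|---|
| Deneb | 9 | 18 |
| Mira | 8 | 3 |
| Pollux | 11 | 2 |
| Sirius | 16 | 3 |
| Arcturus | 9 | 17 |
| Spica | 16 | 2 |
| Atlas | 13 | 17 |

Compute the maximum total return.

52

Allowing fractional choices, the relaxed optimum would be about 52.8, but projects are indivisible.
Deneb + Mira + Arcturus: cost 9 + 8 + 9 = 26 ≤ 33, return 18 + 3 + 17 = 38.
Deneb + Arcturus + Atlas: cost 9 + 9 + 13 = 31 ≤ 33, return 18 + 17 + 17 = 52.
Best is Deneb, Arcturus, and Atlas with total return 52.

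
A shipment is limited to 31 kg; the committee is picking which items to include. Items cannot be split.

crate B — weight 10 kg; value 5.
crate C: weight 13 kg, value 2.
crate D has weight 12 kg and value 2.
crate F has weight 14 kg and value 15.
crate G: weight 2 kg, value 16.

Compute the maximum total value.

36

This is a 0-1 knapsack instance.
crate D + crate F + crate G: weight 12 + 14 + 2 = 28 ≤ 31, value 2 + 15 + 16 = 33.
crate B + crate F + crate G: weight 10 + 14 + 2 = 26 ≤ 31, value 5 + 15 + 16 = 36.
Best is crate B, crate F, and crate G with total value 36.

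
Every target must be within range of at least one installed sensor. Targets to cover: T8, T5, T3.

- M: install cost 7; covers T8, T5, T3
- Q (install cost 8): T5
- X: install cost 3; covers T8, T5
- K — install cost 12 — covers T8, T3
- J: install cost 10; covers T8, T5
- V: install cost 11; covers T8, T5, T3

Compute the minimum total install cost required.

The greedy cost-per-new-target heuristic would pick X and M for 10, but a cheaper cover exists.
M alone covers T8, T5, T3 — every target.
Total install cost: 7.
No cover costs less than 7.

7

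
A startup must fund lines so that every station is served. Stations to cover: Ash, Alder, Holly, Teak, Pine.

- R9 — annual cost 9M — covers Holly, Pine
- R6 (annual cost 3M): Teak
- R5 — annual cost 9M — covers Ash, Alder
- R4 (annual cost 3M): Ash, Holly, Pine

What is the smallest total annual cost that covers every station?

15

Choose R6, R5, and R4: together they cover Ash, Alder, Holly, Teak, Pine — every station.
Total annual cost: 3 + 9 + 3 = 15.
No cover costs less than 15.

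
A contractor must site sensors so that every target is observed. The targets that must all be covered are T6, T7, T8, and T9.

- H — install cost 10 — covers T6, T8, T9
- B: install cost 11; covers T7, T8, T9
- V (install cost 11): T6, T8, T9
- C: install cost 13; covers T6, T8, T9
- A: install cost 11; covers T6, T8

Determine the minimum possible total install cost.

21

Choose H and B: together they cover T6, T7, T8, T9 — every target.
Total install cost: 10 + 11 = 21.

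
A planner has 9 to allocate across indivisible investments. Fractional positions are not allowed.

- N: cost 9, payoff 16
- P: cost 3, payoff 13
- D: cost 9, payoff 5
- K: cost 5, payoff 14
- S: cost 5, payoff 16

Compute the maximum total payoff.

29

Treat it as a binary knapsack problem.
P + K: cost 3 + 5 = 8 ≤ 9, payoff 13 + 14 = 27.
S: cost 5 ≤ 9, payoff 16.
P + S: cost 3 + 5 = 8 ≤ 9, payoff 13 + 16 = 29.
Best is P and S with total payoff 29.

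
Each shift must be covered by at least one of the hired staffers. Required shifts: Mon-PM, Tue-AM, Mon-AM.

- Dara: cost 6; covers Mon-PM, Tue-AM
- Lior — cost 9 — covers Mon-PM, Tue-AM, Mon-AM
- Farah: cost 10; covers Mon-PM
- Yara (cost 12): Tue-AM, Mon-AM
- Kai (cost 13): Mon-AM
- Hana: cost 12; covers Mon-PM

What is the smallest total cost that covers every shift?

This is a weighted set-cover instance.
The greedy cost-per-new-shift heuristic would pick Dara and Lior for 15, but a cheaper cover exists.
Lior alone covers Mon-PM, Tue-AM, Mon-AM — every shift.
Total cost: 9.
No cover costs less than 9.

9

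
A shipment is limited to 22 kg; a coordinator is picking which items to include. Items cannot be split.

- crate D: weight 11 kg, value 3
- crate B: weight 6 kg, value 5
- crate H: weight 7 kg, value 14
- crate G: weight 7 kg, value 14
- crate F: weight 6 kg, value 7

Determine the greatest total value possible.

crate B + crate H + crate G: weight 6 + 7 + 7 = 20 ≤ 22, value 5 + 14 + 14 = 33.
crate H + crate G + crate F: weight 7 + 7 + 6 = 20 ≤ 22, value 14 + 14 + 7 = 35.
crate H + crate G: weight 7 + 7 = 14 ≤ 22, value 14 + 14 = 28.
Best is crate H, crate G, and crate F with total value 35.

35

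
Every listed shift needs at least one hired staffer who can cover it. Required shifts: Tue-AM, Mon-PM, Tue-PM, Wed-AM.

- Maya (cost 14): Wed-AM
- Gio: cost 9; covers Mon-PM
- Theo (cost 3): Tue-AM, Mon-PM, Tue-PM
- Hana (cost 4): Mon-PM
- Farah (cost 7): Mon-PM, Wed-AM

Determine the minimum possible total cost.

10

Choose Theo and Farah: together they cover Tue-AM, Mon-PM, Tue-PM, Wed-AM — every shift.
Total cost: 3 + 7 = 10.
No cover costs less than 10.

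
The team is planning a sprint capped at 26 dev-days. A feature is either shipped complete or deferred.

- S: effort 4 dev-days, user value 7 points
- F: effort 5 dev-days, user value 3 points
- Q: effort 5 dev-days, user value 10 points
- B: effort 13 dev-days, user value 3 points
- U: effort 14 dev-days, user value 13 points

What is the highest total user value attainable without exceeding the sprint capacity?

30

Allowing fractional choices, the relaxed optimum would be about 31.8, but features are indivisible.
F + Q + U: effort 5 + 5 + 14 = 24 ≤ 26, user value 3 + 10 + 13 = 26.
S + Q + U: effort 4 + 5 + 14 = 23 ≤ 26, user value 7 + 10 + 13 = 30.
Best is S, Q, and U with total user value 30.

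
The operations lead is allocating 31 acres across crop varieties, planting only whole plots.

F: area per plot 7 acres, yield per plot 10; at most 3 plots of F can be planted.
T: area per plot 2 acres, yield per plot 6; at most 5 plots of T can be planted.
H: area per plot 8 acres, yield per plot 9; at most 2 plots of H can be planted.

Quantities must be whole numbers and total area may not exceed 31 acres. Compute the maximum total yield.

60

Take 3×F and 5×T: area 31 ≤ 31, yield 3·10 + 5·6 = 60.
T has the best ratio (6/2) and is taken to its limit of 5; remaining capacity is filled optimally with the others.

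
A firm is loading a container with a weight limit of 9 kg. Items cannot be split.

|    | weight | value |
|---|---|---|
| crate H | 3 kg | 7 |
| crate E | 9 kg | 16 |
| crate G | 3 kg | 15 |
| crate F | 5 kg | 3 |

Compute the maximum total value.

22

Allowing fractional choices, the relaxed optimum would be about 27.3, but items are indivisible.
crate G + crate F: weight 3 + 5 = 8 ≤ 9, value 15 + 3 = 18.
crate E: weight 9 ≤ 9, value 16.
crate H + crate G: weight 3 + 3 = 6 ≤ 9, value 7 + 15 = 22.
Best is crate H and crate G with total value 22.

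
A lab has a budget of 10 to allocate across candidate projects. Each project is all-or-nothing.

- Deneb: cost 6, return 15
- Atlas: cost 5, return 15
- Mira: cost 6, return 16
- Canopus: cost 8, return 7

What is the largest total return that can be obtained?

This is an integer program with binary decision variables.
Allowing fractional choices, the relaxed optimum would be about 28.3, but projects are indivisible.
Mira: cost 6 ≤ 10, return 16.
Deneb: cost 6 ≤ 10, return 15.
Atlas: cost 5 ≤ 10, return 15.
Best is Mira with total return 16.

16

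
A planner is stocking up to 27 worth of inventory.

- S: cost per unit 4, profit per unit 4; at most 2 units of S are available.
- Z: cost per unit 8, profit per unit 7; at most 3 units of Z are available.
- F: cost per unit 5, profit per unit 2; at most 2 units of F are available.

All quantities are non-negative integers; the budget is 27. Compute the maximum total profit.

S has the best ratio (4/4); taking only S gives at most 2×4 = 8 (stopped by the supply cap of 2).
Mixing does better — 2×S and 2×Z: cost 24 ≤ 27, profit 2·4 + 2·7 = 22.

22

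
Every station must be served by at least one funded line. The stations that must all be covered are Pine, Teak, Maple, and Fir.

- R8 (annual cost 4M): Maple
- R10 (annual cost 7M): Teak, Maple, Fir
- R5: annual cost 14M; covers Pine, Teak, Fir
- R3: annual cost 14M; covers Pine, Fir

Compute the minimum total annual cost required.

The greedy cost-per-new-station heuristic would pick R10 and R5 for 21, but a cheaper cover exists.
Choose R8 and R5: together they cover Pine, Teak, Maple, Fir — every station.
Total annual cost: 4 + 14 = 18.
No cover costs less than 18.

18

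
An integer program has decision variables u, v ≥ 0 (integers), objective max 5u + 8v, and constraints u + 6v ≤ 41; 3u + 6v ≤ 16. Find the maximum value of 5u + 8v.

25

(u,v)=(5,0): 1·5+6·0=5≤41, 3·5+6·0=15≤16, objective 25.
(u,v)=(4,0): 1·4+6·0=4≤41, 3·4+6·0=12≤16, objective 20.
The best lattice point is (5,0), giving 25.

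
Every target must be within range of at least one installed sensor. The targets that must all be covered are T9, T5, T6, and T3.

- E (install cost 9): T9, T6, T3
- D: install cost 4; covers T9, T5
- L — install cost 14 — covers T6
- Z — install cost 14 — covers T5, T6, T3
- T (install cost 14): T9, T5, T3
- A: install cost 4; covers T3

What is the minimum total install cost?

Choose E and D: together they cover T9, T5, T6, T3 — every target.
Total install cost: 9 + 4 = 13.

13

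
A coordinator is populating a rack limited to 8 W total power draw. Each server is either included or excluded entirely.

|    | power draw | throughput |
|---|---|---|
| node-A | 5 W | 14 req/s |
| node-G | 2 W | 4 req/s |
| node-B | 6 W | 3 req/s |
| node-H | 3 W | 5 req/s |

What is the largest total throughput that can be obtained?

19

node-A + node-H: power draw 5 + 3 = 8 ≤ 8, throughput 14 + 5 = 19.
node-A: power draw 5 ≤ 8, throughput 14.
node-A + node-G: power draw 5 + 2 = 7 ≤ 8, throughput 14 + 4 = 18.
Best is node-A and node-H with total throughput 19.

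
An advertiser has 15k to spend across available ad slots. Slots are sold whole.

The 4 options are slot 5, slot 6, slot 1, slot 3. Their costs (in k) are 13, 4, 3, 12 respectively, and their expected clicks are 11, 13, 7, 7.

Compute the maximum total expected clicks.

Take slot 6 and slot 1: cost 4 + 3 = 7 ≤ 15, expected clicks 13 + 7 = 20.
No other feasible combination does better.

20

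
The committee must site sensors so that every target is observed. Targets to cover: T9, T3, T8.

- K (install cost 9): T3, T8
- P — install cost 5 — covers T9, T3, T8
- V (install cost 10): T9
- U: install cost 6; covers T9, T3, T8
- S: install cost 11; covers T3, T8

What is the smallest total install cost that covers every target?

P alone covers T9, T3, T8 — every target.
Total install cost: 5.
No cover costs less than 5.

5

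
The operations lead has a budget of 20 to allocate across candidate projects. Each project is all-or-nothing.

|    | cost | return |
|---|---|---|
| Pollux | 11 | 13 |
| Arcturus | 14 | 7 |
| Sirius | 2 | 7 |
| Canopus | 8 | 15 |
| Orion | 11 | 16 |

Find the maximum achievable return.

Canopus + Orion: cost 8 + 11 = 19 ≤ 20, return 15 + 16 = 31.
Pollux + Canopus: cost 11 + 8 = 19 ≤ 20, return 13 + 15 = 28.
Sirius + Orion: cost 2 + 11 = 13 ≤ 20, return 7 + 16 = 23.
Best is Canopus and Orion with total return 31.

31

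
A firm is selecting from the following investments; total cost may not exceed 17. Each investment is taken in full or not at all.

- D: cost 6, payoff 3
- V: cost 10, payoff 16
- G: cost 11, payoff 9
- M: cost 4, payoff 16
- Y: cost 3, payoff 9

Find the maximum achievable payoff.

41

Take V, M, and Y: cost 10 + 4 + 3 = 17 ≤ 17, payoff 16 + 16 + 9 = 41.
No other feasible combination does better.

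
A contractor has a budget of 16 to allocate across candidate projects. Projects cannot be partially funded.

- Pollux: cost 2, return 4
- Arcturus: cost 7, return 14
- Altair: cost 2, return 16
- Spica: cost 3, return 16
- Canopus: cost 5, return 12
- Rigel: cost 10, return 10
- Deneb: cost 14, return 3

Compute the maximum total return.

50

This is a 0-1 knapsack instance.
Pollux + Arcturus + Altair + Spica: cost 2 + 7 + 2 + 3 = 14 ≤ 16, return 4 + 14 + 16 + 16 = 50.
Arcturus + Altair + Spica: cost 7 + 2 + 3 = 12 ≤ 16, return 14 + 16 + 16 = 46.
Pollux + Altair + Spica + Canopus: cost 2 + 2 + 3 + 5 = 12 ≤ 16, return 4 + 16 + 16 + 12 = 48.
Best is Pollux, Arcturus, Altair, and Spica with total return 50.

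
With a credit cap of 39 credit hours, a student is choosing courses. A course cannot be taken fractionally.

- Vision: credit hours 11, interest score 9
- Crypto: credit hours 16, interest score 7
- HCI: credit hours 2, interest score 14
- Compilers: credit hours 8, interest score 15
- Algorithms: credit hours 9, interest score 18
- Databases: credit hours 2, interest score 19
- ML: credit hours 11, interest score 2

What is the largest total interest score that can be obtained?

75

Treat it as a binary knapsack problem.
Take Vision, HCI, Compilers, Algorithms, and Databases: credit hours 11 + 2 + 8 + 9 + 2 = 32 ≤ 39, interest score 9 + 14 + 15 + 18 + 19 = 75.
No other feasible combination does better.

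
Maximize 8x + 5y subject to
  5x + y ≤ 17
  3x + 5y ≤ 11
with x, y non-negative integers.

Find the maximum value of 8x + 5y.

(x,y)=(3,0): 5·3+1·0=15≤17, 3·3+5·0=9≤11, objective 24.
(x,y)=(2,1): 5·2+1·1=11≤17, 3·2+5·1=11≤11, objective 21.
(x,y)=(2,0): 5·2+1·0=10≤17, 3·2+5·0=6≤11, objective 16.
Maximum is 24 at (x,y)=(3,0).

24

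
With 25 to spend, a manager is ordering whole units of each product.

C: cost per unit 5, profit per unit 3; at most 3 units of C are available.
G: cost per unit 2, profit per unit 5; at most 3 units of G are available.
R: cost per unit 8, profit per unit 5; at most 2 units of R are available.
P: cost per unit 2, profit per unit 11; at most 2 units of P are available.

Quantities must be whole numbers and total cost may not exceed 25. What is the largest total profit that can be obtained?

46

P has the best ratio (11/2); taking only P gives at most 2×11 = 22 (stopped by the supply cap of 2).
Mixing does better — 3×C, 3×G, and 2×P: cost 25 ≤ 25, profit 3·3 + 3·5 + 2·11 = 46.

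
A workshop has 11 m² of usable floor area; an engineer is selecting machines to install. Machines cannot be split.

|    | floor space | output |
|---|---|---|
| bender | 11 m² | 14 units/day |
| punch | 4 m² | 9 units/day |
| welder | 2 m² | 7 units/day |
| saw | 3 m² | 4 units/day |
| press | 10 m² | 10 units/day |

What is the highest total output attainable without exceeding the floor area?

20

Allowing fractional choices, the relaxed optimum would be about 22.5, but machines are indivisible.
punch + welder: floor space 4 + 2 = 6 ≤ 11, output 9 + 7 = 16.
punch + welder + saw: floor space 4 + 2 + 3 = 9 ≤ 11, output 9 + 7 + 4 = 20.
Best is punch, welder, and saw with total output 20.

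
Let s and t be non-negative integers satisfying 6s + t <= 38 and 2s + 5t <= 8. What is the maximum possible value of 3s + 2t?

(s,t)=(4,0): 6·4+1·0=24≤38, 2·4+5·0=8≤8, objective 12.
(s,t)=(3,0): 6·3+1·0=18≤38, 2·3+5·0=6≤8, objective 9.
Maximum is 12 at (s,t)=(4,0).

12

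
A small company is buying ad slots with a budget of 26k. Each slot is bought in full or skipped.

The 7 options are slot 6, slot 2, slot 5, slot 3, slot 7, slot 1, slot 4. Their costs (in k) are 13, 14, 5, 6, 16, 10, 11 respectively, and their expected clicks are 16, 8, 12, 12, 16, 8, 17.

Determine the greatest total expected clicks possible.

41

slot 5 + slot 3 + slot 4: cost 5 + 6 + 11 = 22 ≤ 26, expected clicks 12 + 12 + 17 = 41.
slot 6 + slot 5 + slot 3: cost 13 + 5 + 6 = 24 ≤ 26, expected clicks 16 + 12 + 12 = 40.
slot 5 + slot 1 + slot 4: cost 5 + 10 + 11 = 26 ≤ 26, expected clicks 12 + 8 + 17 = 37.
Best is slot 5, slot 3, and slot 4 with total expected clicks 41.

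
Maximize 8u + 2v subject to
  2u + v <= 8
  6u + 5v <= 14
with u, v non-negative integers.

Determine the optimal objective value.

The continuous relaxation peaks at (2.33, 0) with value 18.67; rounding to a feasible lattice point costs some objective.
(u,v)=(2,0): 2·2+1·0=4≤8, 6·2+5·0=12≤14, objective 16.
(u,v)=(1,1): 2·1+1·1=3≤8, 6·1+5·1=11≤14, objective 10.
(u,v)=(1,0): 2·1+1·0=2≤8, 6·1+5·0=6≤14, objective 8.
Maximum is 16 at (u,v)=(2,0).

16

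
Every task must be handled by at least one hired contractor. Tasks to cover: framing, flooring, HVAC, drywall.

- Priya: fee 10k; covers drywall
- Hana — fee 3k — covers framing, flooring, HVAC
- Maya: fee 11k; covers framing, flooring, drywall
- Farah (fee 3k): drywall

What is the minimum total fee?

6

Choose Hana and Farah: together they cover framing, flooring, HVAC, drywall — every task.
Total fee: 3 + 3 = 6.
No cover costs less than 6.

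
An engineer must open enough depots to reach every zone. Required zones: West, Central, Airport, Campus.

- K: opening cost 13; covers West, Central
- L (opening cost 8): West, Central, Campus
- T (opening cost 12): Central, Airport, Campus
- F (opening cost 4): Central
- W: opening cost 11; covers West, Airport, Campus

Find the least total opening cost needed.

Choose F and W: together they cover West, Central, Airport, Campus — every zone.
Total opening cost: 4 + 11 = 15.

15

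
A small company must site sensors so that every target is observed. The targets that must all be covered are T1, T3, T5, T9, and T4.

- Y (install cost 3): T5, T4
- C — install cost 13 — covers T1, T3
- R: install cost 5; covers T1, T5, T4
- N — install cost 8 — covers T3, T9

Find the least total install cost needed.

The greedy cost-per-new-target heuristic would pick Y, N, and R for 16, but a cheaper cover exists.
Choose R and N: together they cover T1, T3, T5, T9, T4 — every target.
Total install cost: 5 + 8 = 13.
No cover costs less than 13.

13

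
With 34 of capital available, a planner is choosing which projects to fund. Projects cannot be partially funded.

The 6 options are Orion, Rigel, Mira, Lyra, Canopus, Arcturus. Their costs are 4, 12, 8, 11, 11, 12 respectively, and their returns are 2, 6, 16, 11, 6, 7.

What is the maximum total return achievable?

Take Orion, Mira, Lyra, and Canopus: cost 4 + 8 + 11 + 11 = 34 ≤ 34, return 2 + 16 + 11 + 6 = 35.
No other feasible combination does better.

35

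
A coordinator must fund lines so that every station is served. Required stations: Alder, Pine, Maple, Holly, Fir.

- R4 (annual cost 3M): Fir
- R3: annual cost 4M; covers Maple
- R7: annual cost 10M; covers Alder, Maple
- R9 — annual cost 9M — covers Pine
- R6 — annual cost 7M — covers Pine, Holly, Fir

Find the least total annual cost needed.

17

The greedy cost-per-new-station heuristic would pick R6, R3, and R7 for 21, but a cheaper cover exists.
Choose R7 and R6: together they cover Alder, Pine, Maple, Holly, Fir — every station.
Total annual cost: 10 + 7 = 17.
No cover costs less than 17.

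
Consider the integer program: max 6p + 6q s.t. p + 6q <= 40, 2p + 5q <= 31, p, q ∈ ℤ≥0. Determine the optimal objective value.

90

The continuous relaxation peaks at (15.5, 0) with value 93.00; rounding to a feasible lattice point costs some objective.
(p,q)=(15,0): 1·15+6·0=15≤40, 2·15+5·0=30≤31, objective 90.
(p,q)=(14,0): 1·14+6·0=14≤40, 2·14+5·0=28≤31, objective 84.
Maximum is 90 at (p,q)=(15,0).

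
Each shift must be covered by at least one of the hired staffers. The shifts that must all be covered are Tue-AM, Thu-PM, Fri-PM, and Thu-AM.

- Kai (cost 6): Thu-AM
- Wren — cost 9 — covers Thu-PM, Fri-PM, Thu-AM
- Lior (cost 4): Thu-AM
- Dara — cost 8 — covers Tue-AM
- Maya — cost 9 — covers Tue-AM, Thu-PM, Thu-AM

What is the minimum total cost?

This is a weighted set-cover instance.
Choose Wren and Dara: together they cover Tue-AM, Thu-PM, Fri-PM, Thu-AM — every shift.
Total cost: 9 + 8 = 17.
No cover costs less than 17.

17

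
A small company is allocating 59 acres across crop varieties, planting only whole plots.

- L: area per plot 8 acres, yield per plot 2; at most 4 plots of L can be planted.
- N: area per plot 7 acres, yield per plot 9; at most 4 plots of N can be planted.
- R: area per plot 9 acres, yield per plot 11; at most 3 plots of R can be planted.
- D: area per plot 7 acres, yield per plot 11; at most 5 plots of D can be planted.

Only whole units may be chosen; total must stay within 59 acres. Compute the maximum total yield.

84

2×N, 1×R, and 5×D: area 58 ≤ 59, yield 2·9 + 1·11 + 5·11 = 84.
3×N and 5×D: area 56 ≤ 59, yield 3·9 + 5·11 = 82.
Best is 84.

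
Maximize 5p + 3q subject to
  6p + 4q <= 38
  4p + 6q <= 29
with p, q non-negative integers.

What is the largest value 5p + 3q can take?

30

Relaxing integrality, the LP optimum is 31.67 at (p,q) = (6.33, 0), which is not an integer point.
(p,q)=(6,0): 6·6+4·0=36≤38, 4·6+6·0=24≤29, objective 30.
(p,q)=(5,1): 6·5+4·1=34≤38, 4·5+6·1=26≤29, objective 28.
(p,q)=(5,0): 6·5+4·0=30≤38, 4·5+6·0=20≤29, objective 25.
The best lattice point is (6,0), giving 30.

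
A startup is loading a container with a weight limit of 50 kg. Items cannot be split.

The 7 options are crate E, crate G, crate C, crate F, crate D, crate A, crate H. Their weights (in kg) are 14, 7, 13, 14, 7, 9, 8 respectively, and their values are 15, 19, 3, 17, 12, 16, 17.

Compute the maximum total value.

81

Treat it as a binary knapsack problem.
Allowing fractional choices, the relaxed optimum would be about 86.4, but items are indivisible.
crate E + crate G + crate F + crate D + crate H: weight 14 + 7 + 14 + 7 + 8 = 50 ≤ 50, value 15 + 19 + 17 + 12 + 17 = 80.
crate G + crate F + crate D + crate A + crate H: weight 7 + 14 + 7 + 9 + 8 = 45 ≤ 50, value 19 + 17 + 12 + 16 + 17 = 81.
Best is crate G, crate F, crate D, crate A, and crate H with total value 81.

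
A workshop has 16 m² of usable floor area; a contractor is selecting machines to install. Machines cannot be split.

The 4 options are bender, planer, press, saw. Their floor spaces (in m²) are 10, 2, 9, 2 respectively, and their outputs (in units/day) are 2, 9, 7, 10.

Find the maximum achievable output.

26

Take planer, press, and saw: floor space 2 + 9 + 2 = 13 ≤ 16, output 9 + 7 + 10 = 26.
No other feasible combination does better.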